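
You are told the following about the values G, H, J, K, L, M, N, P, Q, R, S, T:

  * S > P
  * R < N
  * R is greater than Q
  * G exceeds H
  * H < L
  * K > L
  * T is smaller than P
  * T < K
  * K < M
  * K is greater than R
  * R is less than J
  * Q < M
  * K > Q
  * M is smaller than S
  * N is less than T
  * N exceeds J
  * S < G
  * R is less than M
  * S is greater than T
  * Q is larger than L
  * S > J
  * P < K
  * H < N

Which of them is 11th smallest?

Piecing the relations together gives one ordering: H < L < Q < R < J < N < T < P < K < M < S < G.
The 11th smallest is S.

S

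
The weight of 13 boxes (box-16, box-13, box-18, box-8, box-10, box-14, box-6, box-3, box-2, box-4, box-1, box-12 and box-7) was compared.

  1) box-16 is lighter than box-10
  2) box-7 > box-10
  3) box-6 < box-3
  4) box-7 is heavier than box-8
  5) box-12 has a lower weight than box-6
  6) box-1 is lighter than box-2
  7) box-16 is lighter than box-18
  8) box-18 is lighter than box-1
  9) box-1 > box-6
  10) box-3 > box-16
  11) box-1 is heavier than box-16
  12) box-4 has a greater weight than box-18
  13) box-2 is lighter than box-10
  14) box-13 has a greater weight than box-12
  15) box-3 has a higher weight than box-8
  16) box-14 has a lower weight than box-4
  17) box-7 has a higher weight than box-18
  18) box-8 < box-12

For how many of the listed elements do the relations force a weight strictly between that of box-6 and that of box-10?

2

Chaining upward from box-6 reaches: box-1, box-2, box-3, box-7.
Chaining downward from box-10 reaches: box-8, box-12, box-16, box-18, box-1, box-2.
Strictly between box-6 and box-10 are those in both lists: box-1, box-2 — 2 elements.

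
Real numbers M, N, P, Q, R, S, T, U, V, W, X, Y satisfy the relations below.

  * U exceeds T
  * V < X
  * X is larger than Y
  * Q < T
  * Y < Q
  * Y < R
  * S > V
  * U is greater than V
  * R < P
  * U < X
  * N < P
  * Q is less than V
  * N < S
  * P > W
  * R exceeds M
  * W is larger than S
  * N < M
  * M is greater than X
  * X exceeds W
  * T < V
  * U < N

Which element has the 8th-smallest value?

The consecutive relations fix a unique order: Y < Q < T < V < U < N < S < W < X < M < R < P.
Counting 8 from the smallest end gives W.

W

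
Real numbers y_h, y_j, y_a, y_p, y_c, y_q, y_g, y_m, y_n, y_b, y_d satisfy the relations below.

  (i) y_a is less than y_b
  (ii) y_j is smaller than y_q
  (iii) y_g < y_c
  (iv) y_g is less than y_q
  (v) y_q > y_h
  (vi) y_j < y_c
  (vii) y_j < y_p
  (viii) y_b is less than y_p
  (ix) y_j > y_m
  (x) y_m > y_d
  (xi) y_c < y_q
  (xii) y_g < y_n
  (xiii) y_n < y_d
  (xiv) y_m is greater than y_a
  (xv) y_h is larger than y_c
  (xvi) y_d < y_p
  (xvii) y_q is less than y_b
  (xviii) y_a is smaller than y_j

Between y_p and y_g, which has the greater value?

y_p

Link the given pairs in sequence: y_g < y_n; y_n < y_d; y_d < y_m; y_m < y_j; y_j < y_c; y_c < y_h; y_h < y_q; y_q < y_b; y_b < y_p.
Together: y_g < y_n < y_d < y_m < y_j < y_c < y_h < y_q < y_b < y_p.
So y_g < y_p; y_p is the larger of the two.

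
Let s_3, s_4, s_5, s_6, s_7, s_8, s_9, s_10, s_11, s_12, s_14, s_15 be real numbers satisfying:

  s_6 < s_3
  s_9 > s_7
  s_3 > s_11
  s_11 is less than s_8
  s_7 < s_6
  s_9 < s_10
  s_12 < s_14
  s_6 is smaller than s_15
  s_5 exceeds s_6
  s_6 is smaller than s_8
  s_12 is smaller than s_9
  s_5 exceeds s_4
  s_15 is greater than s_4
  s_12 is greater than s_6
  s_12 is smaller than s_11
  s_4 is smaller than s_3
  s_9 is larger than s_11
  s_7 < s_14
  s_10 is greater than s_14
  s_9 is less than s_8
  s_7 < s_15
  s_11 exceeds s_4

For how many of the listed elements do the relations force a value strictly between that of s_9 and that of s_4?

1

Chaining upward from s_4 reaches: s_15, s_11, s_10, s_5, s_3, s_8.
Chaining downward from s_9 reaches: s_7, s_6, s_12, s_11.
Strictly between s_4 and s_9 are those in both lists: s_11 — 1 element.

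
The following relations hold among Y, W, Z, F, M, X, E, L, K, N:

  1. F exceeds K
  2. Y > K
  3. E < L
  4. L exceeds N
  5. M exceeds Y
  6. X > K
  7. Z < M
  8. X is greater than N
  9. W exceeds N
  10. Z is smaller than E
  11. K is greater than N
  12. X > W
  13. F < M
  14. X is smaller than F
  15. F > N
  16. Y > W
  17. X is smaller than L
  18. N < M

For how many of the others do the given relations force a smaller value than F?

Directly below F: N, K, X.
One step further: W (4 so far).
No other element is forced below F by the given relations, so the count is 4.

4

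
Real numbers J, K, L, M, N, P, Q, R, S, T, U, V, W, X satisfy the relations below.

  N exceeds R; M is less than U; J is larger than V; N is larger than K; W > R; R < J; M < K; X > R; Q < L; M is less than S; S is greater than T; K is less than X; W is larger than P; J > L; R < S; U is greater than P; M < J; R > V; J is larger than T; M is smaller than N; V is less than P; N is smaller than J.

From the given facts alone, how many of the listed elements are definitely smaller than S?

4

The elements the relations force below S are V, M, R, T — no chain reaches any other.
That is 4.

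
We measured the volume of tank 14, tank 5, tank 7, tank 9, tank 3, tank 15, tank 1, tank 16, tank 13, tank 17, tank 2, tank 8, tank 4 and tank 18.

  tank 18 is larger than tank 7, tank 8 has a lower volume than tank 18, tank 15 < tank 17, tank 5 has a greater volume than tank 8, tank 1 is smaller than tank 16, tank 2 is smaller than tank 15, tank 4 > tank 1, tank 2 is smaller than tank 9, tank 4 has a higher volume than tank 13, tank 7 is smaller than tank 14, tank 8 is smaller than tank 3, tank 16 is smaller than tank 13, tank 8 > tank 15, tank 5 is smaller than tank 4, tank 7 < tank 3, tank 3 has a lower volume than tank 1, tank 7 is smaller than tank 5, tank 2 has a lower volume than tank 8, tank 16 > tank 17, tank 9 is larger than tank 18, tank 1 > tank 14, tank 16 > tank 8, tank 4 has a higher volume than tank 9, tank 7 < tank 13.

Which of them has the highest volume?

tank 4

Chaining downward from tank 4: directly below it, tank 1, tank 5, tank 9, tank 13; then tank 2, tank 7, tank 8, tank 3, tank 14, tank 18, tank 16; then tank 15, tank 17.
That covers every other element, and nothing is given above tank 4, so tank 4 is the highest volume.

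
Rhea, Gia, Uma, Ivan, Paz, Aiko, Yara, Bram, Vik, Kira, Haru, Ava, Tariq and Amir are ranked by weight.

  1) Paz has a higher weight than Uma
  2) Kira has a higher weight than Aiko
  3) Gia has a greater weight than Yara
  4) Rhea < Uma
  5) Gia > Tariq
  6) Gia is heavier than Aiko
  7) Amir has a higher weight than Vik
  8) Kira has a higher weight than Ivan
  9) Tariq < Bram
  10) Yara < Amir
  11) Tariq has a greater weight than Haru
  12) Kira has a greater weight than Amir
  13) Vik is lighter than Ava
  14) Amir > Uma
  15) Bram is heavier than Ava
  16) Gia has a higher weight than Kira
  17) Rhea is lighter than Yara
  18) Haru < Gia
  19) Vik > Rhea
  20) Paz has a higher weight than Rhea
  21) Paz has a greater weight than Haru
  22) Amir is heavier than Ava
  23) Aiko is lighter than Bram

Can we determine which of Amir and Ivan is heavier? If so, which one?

undetermined

Following every chain through Ivan: above Ivan we get Kira, Gia.
Amir is not reached, and no chain runs the other way from Amir to Ivan.
So the given relations leave the order of Ivan and Amir undetermined.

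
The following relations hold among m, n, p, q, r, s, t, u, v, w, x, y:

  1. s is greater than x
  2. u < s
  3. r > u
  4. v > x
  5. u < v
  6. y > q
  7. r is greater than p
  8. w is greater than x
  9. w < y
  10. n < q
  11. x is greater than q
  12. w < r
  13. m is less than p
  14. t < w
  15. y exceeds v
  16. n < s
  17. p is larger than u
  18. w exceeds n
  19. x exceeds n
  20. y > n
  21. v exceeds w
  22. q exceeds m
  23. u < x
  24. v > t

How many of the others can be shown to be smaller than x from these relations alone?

From x the given relations immediately reach u, n, q.
From those, m — 4 in total.
No other element is forced below x by the given relations, so the count is 4.

4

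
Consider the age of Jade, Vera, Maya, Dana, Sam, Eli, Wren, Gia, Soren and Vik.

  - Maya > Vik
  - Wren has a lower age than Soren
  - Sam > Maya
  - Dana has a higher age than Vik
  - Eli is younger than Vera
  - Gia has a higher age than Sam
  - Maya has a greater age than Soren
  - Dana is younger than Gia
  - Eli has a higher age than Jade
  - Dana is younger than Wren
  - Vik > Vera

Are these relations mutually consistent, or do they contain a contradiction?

The single ordering Jade < Eli < Vera < Vik < Dana < Wren < Soren < Maya < Sam < Gia satisfies every listed relation, so no contradiction arises.

consistent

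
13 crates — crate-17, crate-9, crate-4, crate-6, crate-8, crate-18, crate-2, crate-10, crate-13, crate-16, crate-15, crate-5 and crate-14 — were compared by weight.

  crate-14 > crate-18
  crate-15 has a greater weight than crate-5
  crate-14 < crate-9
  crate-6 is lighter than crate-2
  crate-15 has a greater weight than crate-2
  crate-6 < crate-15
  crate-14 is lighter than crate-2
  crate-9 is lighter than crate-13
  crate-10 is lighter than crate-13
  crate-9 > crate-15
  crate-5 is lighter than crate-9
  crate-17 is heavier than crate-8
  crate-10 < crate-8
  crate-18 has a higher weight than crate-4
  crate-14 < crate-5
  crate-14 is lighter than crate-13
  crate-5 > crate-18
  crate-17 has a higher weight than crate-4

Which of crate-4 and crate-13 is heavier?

crate-4 < crate-18 and crate-18 < crate-14 give crate-4 < crate-14.
With crate-14 < crate-2: crate-4 < crate-18 < crate-14 < crate-2.
With crate-2 < crate-15: crate-4 < crate-18 < crate-14 < crate-2 < crate-15.
Then crate-15 < crate-9 extends the chain to crate-9.
With crate-9 < crate-13: crate-4 < crate-18 < crate-14 < crate-2 < crate-15 < crate-9 < crate-13.
So crate-4 < crate-13; crate-13 is the heavier of the two.

crate-13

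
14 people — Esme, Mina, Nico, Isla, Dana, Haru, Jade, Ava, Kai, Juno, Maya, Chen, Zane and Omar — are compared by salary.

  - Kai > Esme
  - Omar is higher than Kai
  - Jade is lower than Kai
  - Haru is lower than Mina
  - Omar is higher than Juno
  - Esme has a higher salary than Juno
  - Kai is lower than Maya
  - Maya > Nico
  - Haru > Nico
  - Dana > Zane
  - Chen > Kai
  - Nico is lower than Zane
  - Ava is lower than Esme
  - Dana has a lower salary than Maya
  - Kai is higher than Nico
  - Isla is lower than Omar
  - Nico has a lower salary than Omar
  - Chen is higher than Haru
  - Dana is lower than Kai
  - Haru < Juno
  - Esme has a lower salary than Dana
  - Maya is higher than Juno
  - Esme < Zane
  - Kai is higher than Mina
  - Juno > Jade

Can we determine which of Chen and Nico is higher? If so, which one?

The relevant relations are Nico < Haru; Haru < Juno; Juno < Esme; Esme < Zane; Zane < Dana; Dana < Kai; Kai < Chen.
Together: Nico < Haru < Juno < Esme < Zane < Dana < Kai < Chen.
So Chen is higher.

Chen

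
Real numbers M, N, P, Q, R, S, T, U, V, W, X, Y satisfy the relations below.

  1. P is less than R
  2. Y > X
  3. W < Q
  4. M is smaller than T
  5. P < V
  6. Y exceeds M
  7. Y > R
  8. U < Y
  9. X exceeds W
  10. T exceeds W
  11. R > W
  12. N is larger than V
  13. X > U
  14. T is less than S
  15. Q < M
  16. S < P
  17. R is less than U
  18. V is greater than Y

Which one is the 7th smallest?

R

Chaining the given pairs: W < Q < M < T < S < P < R < U < X < Y < V < N.
Counting 7 from the smallest end gives R.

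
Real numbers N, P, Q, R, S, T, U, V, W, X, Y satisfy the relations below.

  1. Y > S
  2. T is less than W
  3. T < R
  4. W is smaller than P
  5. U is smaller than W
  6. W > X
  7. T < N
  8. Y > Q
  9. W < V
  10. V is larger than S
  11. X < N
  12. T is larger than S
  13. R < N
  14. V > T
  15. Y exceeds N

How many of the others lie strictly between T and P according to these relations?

The relations place T below P. An element lies strictly between them when it is forced above T and also forced below P.
Above T: {R, N, Y, W, V}. Below P: {X, S, U, W}.
Intersection: {W} — 1.

1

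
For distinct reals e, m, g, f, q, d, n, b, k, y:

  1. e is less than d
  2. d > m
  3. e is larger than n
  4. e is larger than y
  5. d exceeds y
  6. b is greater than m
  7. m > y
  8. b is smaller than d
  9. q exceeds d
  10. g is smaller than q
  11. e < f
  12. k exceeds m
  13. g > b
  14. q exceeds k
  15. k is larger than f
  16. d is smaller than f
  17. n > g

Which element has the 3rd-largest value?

f

Piecing the relations together gives one ordering: y < m < b < g < n < e < d < f < k < q.
Counting 3 from the largest end gives f.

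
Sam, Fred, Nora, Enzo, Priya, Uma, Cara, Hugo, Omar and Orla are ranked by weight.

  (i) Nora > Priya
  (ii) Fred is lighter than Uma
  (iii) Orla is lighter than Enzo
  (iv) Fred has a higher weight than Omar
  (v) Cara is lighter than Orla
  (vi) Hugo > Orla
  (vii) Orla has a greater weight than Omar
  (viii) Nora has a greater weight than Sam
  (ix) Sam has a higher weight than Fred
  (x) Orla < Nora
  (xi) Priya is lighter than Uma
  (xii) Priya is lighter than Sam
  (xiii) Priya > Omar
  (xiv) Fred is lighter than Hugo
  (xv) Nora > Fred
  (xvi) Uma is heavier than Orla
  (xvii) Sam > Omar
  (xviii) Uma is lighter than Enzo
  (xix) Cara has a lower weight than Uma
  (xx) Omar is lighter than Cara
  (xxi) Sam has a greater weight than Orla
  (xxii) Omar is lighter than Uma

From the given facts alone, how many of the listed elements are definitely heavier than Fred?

5

Directly above Fred: Sam, Uma, Nora, Hugo.
One step further: Enzo (5 so far).
Nothing else is reachable above Fred; 5 in all.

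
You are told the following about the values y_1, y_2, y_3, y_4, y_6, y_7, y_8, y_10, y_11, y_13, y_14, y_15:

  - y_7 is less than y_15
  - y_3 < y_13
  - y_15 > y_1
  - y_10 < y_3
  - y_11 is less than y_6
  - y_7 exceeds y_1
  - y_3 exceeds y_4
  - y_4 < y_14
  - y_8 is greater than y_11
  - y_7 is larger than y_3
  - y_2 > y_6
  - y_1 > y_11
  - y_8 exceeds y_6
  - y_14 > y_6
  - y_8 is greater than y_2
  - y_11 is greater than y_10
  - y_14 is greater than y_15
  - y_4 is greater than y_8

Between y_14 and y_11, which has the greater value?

y_14

The relevant relations are y_11 < y_6; y_6 < y_2; y_2 < y_8; y_8 < y_4; y_4 < y_3; y_3 < y_7; y_7 < y_15; y_15 < y_14.
Together: y_11 < y_6 < y_2 < y_8 < y_4 < y_3 < y_7 < y_15 < y_14.
So y_11 < y_14; y_14 is the larger of the two.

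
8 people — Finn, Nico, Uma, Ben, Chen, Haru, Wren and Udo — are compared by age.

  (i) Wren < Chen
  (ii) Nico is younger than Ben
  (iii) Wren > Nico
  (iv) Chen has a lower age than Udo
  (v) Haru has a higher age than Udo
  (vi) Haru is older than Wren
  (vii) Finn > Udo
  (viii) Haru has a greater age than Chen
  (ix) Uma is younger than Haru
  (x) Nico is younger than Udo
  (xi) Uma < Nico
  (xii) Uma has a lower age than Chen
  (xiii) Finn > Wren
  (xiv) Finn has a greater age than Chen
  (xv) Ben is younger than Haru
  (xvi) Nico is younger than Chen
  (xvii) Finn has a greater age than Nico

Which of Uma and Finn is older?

Finn

Chaining the given relations: Uma < Nico < Wren < Chen < Udo < Finn.
So Uma < Finn; Finn is the older of the two.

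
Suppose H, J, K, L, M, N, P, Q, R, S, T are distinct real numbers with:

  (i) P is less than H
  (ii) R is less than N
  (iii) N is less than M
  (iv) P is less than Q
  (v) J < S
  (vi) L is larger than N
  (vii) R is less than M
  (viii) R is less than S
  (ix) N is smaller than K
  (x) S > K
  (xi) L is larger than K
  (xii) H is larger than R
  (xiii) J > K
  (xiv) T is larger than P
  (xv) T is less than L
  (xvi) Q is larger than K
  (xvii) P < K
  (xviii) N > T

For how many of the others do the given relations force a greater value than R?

8

Directly above R: N, M, H, S.
One step further: K, L (6 so far).
One step further: Q, J (8 so far).
No other element is forced above R by the given relations, so the count is 8.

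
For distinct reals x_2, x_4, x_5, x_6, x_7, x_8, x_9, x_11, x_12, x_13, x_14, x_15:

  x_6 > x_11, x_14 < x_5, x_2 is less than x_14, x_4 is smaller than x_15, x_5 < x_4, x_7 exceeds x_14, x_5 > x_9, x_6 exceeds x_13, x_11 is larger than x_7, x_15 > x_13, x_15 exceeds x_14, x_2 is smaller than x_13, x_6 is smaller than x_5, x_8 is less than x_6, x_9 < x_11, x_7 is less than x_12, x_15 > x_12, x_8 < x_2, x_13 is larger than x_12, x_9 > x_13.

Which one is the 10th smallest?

Piecing the relations together gives one ordering: x_8 < x_2 < x_14 < x_7 < x_12 < x_13 < x_9 < x_11 < x_6 < x_5 < x_4 < x_15.
Counting 10 from the smallest end gives x_5.

x_5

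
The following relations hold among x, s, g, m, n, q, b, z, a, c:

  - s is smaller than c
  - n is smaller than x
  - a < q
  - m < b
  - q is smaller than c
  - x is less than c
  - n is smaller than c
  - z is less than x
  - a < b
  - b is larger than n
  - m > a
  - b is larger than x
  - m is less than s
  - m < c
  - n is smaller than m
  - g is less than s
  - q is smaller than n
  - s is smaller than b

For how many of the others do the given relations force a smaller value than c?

8

Directly below c: q, n, m, x, s.
One step further: a, z, g (8 so far).
Nothing else is reachable below c; 8 in all.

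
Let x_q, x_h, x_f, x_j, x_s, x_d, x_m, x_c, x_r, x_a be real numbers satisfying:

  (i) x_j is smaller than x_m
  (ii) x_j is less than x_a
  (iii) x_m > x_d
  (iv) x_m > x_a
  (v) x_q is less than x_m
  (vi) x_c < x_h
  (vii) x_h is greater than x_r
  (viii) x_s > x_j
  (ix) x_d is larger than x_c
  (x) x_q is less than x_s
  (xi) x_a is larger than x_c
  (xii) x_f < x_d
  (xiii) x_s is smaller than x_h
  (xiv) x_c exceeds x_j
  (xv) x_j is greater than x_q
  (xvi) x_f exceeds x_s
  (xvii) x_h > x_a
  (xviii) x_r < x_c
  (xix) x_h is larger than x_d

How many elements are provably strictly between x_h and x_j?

5

Chaining upward from x_j reaches: x_s, x_f, x_c, x_a, x_d, x_m.
Chaining downward from x_h reaches: x_r, x_q, x_s, x_f, x_c, x_a, x_d.
Strictly between x_j and x_h are those in both lists: x_s, x_f, x_c, x_a, x_d — 5 elements.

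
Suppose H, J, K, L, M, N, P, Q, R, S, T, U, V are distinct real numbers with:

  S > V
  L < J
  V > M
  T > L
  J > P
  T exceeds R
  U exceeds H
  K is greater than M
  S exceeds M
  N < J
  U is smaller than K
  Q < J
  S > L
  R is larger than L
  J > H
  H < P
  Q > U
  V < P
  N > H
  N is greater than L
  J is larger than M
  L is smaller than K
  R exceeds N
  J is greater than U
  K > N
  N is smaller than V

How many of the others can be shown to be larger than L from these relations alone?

From L the given relations immediately reach N, S, R, T, K, J.
From those, V — 7 in total.
From those, P — 8 in total.
Nothing else is reachable above L; 8 in all.

8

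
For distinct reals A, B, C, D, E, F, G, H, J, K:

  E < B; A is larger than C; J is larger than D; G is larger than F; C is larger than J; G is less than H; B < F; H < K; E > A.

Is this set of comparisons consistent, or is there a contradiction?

consistent

Every relation is compatible with D < J < C < A < E < B < F < G < H < K; the set is consistent.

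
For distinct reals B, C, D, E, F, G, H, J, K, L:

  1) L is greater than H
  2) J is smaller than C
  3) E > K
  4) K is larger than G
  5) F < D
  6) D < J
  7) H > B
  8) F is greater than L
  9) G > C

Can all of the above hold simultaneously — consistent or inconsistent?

consistent

Every relation is compatible with B < H < L < F < D < J < C < G < K < E; the set is consistent.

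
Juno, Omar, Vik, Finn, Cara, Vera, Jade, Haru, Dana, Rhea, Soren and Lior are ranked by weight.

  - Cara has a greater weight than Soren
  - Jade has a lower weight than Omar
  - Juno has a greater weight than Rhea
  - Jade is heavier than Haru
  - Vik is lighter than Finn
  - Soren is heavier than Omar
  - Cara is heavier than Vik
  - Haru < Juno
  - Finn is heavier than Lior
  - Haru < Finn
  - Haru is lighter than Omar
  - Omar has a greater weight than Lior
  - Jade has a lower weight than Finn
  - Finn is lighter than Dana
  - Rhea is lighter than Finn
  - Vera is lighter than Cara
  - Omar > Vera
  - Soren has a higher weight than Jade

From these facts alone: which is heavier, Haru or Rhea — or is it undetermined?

undetermined

Following every chain through Rhea: above Rhea we get Finn, Dana, Juno.
Haru is not reached, and no chain runs the other way from Haru to Rhea.
So the given relations leave the order of Rhea and Haru undetermined.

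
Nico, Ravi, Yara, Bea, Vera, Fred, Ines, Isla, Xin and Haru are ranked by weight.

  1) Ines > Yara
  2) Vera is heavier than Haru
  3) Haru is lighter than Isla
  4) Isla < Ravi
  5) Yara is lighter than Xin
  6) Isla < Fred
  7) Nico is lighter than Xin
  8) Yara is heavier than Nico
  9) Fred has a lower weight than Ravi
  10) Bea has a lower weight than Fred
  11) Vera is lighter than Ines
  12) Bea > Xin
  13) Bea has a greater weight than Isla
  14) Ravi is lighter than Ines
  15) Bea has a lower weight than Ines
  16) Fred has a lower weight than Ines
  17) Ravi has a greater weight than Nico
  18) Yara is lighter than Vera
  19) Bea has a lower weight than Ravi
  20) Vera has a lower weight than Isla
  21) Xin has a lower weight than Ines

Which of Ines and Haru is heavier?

Haru < Vera and Vera < Isla give Haru < Isla.
With Isla < Bea: Haru < Vera < Isla < Bea.
Then Bea < Fred extends the chain to Fred.
With Fred < Ravi: Haru < Vera < Isla < Bea < Fred < Ravi.
Then Ravi < Ines extends the chain to Ines.
So Haru < Ines; Ines is the heavier of the two.

Ines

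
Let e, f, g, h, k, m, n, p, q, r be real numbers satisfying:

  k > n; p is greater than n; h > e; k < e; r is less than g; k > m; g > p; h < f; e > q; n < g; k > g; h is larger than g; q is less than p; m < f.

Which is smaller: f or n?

n < p and p < g give n < g.
Then g < k extends the chain to k.
Then k < e extends the chain to e.
Then e < h extends the chain to h.
With h < f: n < p < g < k < e < h < f.
So n < f; n is the smaller of the two.

n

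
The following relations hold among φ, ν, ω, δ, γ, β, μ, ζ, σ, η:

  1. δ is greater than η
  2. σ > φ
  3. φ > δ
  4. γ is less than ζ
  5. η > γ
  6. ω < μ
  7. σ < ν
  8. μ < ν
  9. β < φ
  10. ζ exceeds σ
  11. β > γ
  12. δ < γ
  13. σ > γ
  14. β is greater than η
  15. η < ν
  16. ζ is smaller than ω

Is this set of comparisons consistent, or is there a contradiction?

inconsistent

Chaining the given relations yields η < δ < γ, so η < γ. But one relation states γ < η. These cannot both hold.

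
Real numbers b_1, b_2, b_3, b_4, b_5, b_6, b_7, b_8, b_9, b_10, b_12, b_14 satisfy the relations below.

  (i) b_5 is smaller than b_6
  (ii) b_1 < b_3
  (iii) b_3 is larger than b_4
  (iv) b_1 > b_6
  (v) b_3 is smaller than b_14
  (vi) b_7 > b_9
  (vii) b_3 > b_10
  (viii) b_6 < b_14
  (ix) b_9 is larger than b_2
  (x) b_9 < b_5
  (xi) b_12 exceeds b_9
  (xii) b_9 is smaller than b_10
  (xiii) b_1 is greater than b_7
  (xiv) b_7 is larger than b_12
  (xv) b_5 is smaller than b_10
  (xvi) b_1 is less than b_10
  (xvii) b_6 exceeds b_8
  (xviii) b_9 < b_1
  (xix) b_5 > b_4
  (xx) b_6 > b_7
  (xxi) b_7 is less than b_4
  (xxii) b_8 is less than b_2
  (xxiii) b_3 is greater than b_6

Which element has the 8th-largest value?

Piecing the relations together gives one ordering: b_8 < b_2 < b_9 < b_12 < b_7 < b_4 < b_5 < b_6 < b_1 < b_10 < b_3 < b_14.
Counting 8 from the largest end gives b_7.

b_7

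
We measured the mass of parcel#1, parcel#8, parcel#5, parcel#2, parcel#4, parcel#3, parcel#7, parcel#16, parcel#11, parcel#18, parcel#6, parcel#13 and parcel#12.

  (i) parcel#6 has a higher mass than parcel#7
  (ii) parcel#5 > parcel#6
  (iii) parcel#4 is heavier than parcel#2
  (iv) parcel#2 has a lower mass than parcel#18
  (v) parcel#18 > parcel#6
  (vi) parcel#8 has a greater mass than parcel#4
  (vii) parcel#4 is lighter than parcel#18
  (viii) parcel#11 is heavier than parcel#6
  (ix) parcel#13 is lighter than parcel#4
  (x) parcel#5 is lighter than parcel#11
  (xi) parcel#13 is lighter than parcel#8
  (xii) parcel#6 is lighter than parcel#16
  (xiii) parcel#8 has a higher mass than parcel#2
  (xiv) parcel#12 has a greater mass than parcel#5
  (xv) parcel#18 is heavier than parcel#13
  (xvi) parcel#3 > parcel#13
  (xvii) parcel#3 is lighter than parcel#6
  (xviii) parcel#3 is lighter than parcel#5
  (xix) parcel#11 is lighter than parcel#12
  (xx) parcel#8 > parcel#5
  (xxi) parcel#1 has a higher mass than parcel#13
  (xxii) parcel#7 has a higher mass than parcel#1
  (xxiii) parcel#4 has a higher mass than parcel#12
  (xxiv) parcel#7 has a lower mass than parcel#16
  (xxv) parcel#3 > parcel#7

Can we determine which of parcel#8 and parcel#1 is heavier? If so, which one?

parcel#8

parcel#1 < parcel#7 < parcel#3 < parcel#6 < parcel#5 < parcel#11 < parcel#12 < parcel#4 < parcel#8, by transitivity through parcel#7, parcel#3, parcel#6, parcel#5, parcel#11, parcel#12, parcel#4.
So parcel#8 is heavier.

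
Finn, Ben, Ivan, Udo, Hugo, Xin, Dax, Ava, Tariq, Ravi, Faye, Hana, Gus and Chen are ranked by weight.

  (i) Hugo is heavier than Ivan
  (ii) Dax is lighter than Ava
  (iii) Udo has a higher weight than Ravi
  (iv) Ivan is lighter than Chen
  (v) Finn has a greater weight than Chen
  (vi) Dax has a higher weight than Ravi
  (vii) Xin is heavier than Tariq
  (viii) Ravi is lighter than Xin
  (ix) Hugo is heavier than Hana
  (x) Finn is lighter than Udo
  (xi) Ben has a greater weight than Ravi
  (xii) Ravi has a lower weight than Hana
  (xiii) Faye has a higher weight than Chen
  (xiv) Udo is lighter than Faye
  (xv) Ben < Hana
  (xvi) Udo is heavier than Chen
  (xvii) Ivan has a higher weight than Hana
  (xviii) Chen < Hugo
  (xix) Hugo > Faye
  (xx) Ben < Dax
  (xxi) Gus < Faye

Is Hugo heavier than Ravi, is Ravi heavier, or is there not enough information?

Chaining the given relations: Ravi < Hana < Ivan < Chen < Finn < Udo < Faye < Hugo.
So Hugo is heavier.

Hugo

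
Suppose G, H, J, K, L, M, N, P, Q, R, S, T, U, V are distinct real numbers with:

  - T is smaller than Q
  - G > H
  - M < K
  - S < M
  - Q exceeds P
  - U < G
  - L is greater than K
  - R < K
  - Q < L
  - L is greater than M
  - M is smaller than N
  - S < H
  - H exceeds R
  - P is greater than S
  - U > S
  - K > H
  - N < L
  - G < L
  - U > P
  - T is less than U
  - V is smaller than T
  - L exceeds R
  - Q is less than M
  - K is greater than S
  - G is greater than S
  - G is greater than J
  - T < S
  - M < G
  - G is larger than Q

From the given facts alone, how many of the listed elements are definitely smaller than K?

Directly below K: R, S, H, M.
One step further: T, Q (6 so far).
One step further: V, P (8 so far).
Nothing else is reachable below K; 8 in all.

8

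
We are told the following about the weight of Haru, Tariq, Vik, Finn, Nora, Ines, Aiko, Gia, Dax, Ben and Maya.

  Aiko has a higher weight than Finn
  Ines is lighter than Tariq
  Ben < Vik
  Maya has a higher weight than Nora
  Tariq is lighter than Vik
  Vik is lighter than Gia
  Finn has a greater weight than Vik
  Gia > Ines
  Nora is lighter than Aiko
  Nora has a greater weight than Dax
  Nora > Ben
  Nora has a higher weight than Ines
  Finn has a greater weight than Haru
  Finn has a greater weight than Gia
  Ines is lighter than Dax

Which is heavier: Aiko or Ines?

Aiko

Following the relations from Ines: Ines < Tariq < Vik < Gia < Finn < Aiko.
So Ines < Aiko; Aiko is the heavier of the two.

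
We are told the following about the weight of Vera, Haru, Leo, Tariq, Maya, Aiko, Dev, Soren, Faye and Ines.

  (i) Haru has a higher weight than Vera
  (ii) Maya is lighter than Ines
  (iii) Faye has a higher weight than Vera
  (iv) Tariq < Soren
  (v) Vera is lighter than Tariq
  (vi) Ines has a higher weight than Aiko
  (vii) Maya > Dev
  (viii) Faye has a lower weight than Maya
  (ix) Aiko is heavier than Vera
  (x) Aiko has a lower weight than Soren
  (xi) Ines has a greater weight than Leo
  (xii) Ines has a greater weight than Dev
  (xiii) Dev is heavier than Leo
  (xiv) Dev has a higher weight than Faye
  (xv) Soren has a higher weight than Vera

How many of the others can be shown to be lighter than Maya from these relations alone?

The elements the relations force below Maya are Vera, Leo, Faye, Dev — no chain reaches any other.
That is 4.

4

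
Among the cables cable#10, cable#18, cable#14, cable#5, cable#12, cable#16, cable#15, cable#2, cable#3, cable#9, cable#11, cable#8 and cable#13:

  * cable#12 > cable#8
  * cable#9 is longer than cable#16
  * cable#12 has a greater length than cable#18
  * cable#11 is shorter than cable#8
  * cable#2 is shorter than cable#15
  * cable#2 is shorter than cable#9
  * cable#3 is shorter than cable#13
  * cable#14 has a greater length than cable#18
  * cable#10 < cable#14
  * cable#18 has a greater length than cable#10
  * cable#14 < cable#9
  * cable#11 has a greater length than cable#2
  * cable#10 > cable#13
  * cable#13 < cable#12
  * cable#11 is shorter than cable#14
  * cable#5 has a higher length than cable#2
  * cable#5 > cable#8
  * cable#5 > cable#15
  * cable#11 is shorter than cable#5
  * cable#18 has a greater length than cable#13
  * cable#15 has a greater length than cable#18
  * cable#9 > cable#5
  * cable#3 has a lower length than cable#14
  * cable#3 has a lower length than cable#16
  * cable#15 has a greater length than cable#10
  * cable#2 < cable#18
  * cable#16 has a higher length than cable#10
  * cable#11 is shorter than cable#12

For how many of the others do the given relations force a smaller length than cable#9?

The elements the relations force below cable#9 are cable#2, cable#3, cable#11, cable#13, cable#10, cable#8, cable#18, cable#15, cable#14, cable#16, cable#5 — no chain reaches any other.
That is 11.

11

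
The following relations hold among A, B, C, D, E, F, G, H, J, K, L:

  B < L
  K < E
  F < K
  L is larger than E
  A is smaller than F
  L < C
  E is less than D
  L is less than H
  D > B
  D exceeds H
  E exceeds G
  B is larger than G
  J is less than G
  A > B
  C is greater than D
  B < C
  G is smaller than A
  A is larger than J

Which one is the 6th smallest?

Piecing the relations together gives one ordering: J < G < B < A < F < K < E < L < H < D < C.
The 6th smallest is K.

K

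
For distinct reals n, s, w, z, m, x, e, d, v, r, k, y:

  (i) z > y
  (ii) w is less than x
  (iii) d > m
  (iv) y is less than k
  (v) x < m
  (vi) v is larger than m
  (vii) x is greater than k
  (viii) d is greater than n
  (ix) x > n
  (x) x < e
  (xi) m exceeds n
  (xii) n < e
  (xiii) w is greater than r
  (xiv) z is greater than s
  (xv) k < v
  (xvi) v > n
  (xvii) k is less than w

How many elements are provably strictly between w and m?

The relations place w below m. An element lies strictly between them when it is forced above w and also forced below m.
Above w: {x, v, d, e}. Below m: {y, k, r, n, x}.
Intersection: {x} — 1.

1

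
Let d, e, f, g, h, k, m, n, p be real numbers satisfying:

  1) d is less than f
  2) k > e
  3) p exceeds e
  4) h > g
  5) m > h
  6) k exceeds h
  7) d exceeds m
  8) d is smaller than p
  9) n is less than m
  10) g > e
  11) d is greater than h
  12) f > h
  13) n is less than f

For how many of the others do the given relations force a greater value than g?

The elements the relations force above g are h, m, k, d, f, p — no chain reaches any other.
That is 6.

6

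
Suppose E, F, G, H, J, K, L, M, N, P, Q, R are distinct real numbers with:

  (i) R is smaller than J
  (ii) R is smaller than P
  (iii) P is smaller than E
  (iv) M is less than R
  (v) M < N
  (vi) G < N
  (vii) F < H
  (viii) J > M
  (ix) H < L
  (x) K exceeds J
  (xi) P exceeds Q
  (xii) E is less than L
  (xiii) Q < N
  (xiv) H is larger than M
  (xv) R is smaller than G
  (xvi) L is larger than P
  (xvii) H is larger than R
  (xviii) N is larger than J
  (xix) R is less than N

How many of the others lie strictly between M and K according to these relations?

2

The relations place M below K. An element lies strictly between them when it is forced above M and also forced below K.
Above M: {R, J, G, H, N, P, E, L}. Below K: {R, J}.
Intersection: {R, J} — 2.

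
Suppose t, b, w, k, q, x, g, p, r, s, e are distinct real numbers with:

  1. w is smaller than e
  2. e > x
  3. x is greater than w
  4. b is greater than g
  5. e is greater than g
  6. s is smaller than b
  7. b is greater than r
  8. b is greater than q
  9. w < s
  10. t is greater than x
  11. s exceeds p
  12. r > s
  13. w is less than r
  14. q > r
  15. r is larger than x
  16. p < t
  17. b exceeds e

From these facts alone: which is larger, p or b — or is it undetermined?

Link the given pairs in sequence: p < s; s < r; r < q; q < b.
Chaining these gives p < s < r < q < b.
So b is larger.

b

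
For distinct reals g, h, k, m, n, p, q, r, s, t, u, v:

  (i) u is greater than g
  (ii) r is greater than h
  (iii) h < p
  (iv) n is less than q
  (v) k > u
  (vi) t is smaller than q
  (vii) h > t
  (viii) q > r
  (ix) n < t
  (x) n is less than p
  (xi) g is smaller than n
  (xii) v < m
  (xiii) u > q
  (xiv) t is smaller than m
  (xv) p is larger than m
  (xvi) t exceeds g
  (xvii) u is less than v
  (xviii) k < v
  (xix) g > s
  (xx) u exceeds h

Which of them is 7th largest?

r

Chaining the given pairs: s < g < n < t < h < r < q < u < k < v < m < p.
Counting 7 from the largest end gives r.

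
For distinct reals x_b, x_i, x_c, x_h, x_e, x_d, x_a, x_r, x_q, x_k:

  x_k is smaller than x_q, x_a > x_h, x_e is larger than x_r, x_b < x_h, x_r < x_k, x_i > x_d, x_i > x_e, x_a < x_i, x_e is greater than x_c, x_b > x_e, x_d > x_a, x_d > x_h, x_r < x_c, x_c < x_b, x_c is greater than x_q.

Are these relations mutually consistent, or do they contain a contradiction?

consistent

Every relation is compatible with x_r < x_k < x_q < x_c < x_e < x_b < x_h < x_a < x_d < x_i; the set is consistent.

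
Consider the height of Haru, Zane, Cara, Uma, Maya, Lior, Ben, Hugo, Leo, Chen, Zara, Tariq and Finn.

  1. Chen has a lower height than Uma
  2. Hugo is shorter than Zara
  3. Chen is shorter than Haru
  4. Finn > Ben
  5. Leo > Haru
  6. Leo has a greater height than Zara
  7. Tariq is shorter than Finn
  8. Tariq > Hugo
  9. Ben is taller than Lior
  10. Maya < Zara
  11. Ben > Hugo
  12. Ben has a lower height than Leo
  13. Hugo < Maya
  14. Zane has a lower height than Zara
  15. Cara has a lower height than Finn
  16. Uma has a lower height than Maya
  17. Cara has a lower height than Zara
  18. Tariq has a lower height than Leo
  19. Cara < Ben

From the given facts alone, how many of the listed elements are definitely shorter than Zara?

6

Directly below Zara: Hugo, Zane, Cara, Maya.
One step further: Uma (5 so far).
One step further: Chen (6 so far).
Nothing else is reachable below Zara; 6 in all.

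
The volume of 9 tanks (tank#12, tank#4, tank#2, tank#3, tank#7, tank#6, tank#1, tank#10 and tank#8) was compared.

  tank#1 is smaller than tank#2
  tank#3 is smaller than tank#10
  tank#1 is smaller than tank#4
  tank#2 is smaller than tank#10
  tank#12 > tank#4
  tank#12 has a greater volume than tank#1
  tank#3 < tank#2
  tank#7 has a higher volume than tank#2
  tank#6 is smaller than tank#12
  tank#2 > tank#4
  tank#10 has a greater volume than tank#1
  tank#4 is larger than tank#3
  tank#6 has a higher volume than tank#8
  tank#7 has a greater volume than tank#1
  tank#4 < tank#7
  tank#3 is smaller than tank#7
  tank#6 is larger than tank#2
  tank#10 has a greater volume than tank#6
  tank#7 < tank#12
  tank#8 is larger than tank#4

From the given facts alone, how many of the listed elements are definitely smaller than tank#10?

6

From tank#10 the given relations immediately reach tank#3, tank#1, tank#2, tank#6.
From those, tank#4, tank#8 — 6 in total.
Nothing else is reachable below tank#10; 6 in all.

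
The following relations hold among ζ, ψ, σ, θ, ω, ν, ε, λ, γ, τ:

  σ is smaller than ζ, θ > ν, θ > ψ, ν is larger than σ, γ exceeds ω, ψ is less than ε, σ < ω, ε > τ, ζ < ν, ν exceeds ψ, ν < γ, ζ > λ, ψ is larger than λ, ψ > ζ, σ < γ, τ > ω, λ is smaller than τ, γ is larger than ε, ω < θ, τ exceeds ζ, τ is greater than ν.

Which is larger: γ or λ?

λ < ζ and ζ < ψ give λ < ψ.
With ψ < ν: λ < ζ < ψ < ν.
With ν < τ: λ < ζ < ψ < ν < τ.
With τ < ε: λ < ζ < ψ < ν < τ < ε.
With ε < γ: λ < ζ < ψ < ν < τ < ε < γ.
So λ < γ; γ is the larger of the two.

γ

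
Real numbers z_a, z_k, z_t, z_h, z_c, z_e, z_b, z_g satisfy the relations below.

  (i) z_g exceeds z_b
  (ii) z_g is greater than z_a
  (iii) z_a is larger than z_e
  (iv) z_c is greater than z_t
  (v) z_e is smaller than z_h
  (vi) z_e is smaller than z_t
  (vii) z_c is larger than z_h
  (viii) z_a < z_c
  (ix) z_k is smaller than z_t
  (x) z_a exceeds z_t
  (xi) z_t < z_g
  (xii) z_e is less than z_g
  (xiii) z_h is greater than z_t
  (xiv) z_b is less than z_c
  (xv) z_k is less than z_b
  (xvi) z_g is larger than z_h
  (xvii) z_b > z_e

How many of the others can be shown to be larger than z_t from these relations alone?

4

Directly above z_t: z_h, z_a, z_g, z_c.
No other element is forced above z_t by the given relations, so the count is 4.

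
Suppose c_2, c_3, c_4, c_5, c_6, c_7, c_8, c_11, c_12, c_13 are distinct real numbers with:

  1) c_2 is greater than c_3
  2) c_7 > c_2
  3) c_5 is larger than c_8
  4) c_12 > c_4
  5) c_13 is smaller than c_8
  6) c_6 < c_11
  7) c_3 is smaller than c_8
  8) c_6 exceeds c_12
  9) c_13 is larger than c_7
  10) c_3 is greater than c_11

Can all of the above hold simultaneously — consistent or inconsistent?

consistent

The single ordering c_4 < c_12 < c_6 < c_11 < c_3 < c_2 < c_7 < c_13 < c_8 < c_5 satisfies every listed relation, so no contradiction arises.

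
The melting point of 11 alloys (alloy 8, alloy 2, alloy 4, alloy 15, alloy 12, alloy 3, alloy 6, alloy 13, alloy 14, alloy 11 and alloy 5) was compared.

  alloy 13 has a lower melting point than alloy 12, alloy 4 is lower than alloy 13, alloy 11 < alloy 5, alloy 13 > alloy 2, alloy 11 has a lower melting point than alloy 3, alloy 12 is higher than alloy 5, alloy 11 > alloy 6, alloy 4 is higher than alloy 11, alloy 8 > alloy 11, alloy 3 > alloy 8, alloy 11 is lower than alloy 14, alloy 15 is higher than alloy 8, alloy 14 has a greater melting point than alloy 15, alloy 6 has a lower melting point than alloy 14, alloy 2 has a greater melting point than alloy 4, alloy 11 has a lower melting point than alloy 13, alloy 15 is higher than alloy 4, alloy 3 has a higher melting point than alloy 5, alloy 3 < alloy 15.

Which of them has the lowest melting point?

alloy 6

alloy 11 is not least since alloy 6 < alloy 11; alloy 4 is not least since alloy 11 < alloy 4; alloy 8 is not least since alloy 11 < alloy 8; alloy 2 is not least since alloy 4 < alloy 2; alloy 5 is not least since alloy 11 < alloy 5; alloy 13 is not least since alloy 2 < alloy 13; alloy 3 is not least since alloy 8 < alloy 3; alloy 12 is not least since alloy 13 < alloy 12; alloy 15 is not least since alloy 8 < alloy 15; alloy 14 is not least since alloy 15 < alloy 14.
Only alloy 6 has nothing below it, so alloy 6 is the lowest melting point.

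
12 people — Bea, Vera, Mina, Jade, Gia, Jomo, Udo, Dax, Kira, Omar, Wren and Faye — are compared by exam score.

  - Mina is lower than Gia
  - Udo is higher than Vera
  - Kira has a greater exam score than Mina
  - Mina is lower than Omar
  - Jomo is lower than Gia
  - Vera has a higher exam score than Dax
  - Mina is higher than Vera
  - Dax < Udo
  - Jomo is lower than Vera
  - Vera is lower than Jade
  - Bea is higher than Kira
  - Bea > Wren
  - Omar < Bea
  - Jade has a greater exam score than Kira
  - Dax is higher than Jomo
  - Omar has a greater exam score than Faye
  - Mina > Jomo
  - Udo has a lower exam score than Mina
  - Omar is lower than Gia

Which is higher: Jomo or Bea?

Following the relations from Jomo: Jomo < Dax < Vera < Mina < Omar < Bea.
So Jomo < Bea; Bea is the higher of the two.

Bea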